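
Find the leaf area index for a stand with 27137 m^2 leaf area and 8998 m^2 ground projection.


LAI = 27137 / 8998 = 3.0159 ≈ 3.02

3.02


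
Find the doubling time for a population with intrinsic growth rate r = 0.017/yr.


td = ln(2) / 0.017 = 0.693147 / 0.017 = 40.7734 ≈ 40.8 years

40.8 years


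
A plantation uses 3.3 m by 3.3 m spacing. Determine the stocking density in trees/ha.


N = 10000 / 3.3^2 = 10000 / 10.89 = 918.274 ≈ 918 trees/ha

918 trees/ha


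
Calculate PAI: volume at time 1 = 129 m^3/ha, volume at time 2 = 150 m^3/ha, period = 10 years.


PAI = (V2 - V1) / period = (150 - 129) / 10 = 21 / 10 = 2.10 m^3/ha/yr

2.10 m^3/ha/yr


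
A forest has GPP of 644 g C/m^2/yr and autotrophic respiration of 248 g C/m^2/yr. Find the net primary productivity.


NPP = GPP - Ra = 644 - 248 = 396 g C/m^2/yr

396 g C/m^2/yr


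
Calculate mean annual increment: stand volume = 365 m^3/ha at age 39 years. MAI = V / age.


MAI = 365 / 39 = 9.3590 ≈ 9.36 m^3/ha/yr

9.36 m^3/ha/yr


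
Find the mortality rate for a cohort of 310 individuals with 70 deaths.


Mortality rate = 70 / 310 = 0.225806 ≈ 0.2258

0.2258


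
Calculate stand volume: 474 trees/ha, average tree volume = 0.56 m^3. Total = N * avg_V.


V_stand = 474 * 0.56 = 265.44 ≈ 265.4 m^3/ha

265.4 m^3/ha


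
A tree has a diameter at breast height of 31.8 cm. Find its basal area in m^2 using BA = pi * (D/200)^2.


D/200 = 31.8/200 = 0.159 m
(D/200)^2 = 0.159^2 = 0.025281
BA = 3.141593 * 0.025281 = 0.0794226 ≈ 0.0794 m^2

0.0794 m^2


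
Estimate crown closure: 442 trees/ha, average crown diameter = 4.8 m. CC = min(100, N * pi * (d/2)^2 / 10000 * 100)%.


(d/2)^2 = (4.8/2)^2 = 2.4^2 = 5.76
Crown area = 3.141593 * 5.76 = 18.0956 m^2
N * area / 10000 * 100 = 442 * 18.0956 / 10000 * 100 = 79.9826
CC = min(100, 79.9826) = 79.9826 ≈ 80.0%

80.0%


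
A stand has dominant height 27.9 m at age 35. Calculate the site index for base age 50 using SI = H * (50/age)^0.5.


50/35 = 1.42857
(1.42857)^0.5 = 1.19523
SI = 27.9 * 1.19523 = 33.3469 ≈ 33.3 m

33.3 m


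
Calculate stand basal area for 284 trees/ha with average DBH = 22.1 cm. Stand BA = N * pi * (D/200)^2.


(D/200)^2 = (22.1/200)^2 = 0.1105^2 = 0.01221025
Individual BA = 3.141593 * 0.01221025 = 0.0383596 m^2
Stand BA = 284 * 0.0383596 = 10.8941 ≈ 10.89 m^2/ha

10.89 m^2/ha


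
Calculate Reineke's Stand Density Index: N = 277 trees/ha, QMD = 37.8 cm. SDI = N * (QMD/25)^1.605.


QMD/25 = 37.8/25 = 1.512
(1.512)^1.605 = exp(1.605 * ln(1.512)) = exp(1.605 * 0.413433) = exp(0.663560) = 1.94169
SDI = 277 * 1.94169 = 537.848 ≈ 538

538


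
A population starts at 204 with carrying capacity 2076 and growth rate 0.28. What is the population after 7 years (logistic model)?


(K - N0)/N0 = (2076 - 204)/204 = 1872/204 = 9.17647
r*t = 0.28 * 7 = 1.96; exp(-1.96) = 0.140858
9.17647 * 0.140858 = 1.29258
1 + 1.29258 = 2.29258
N = 2076 / 2.29258 = 905.530 ≈ 906

906


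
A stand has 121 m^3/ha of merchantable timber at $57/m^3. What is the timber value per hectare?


Value = 121 * 57 = $6897/ha

$6897/ha


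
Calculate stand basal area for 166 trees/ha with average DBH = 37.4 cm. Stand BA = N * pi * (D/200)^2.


(D/200)^2 = (37.4/200)^2 = 0.187^2 = 0.034969
Individual BA = 3.141593 * 0.034969 = 0.109858 m^2
Stand BA = 166 * 0.109858 = 18.2364 ≈ 18.24 m^2/ha

18.24 m^2/ha


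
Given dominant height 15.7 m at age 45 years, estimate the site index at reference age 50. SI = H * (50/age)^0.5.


50/45 = 1.11111
(1.11111)^0.5 = 1.05409
SI = 15.7 * 1.05409 = 16.5492 ≈ 16.5 m

16.5 m


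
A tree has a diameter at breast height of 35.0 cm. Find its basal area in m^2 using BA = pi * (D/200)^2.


D/200 = 35.0/200 = 0.175 m
(D/200)^2 = 0.175^2 = 0.030625
BA = 3.141593 * 0.030625 = 0.0962113 ≈ 0.0962 m^2

0.0962 m^2


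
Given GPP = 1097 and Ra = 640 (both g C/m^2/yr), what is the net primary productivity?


NPP = GPP - Ra = 1097 - 640 = 457 g C/m^2/yr

457 g C/m^2/yr


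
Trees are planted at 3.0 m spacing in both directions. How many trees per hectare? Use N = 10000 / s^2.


N = 10000 / 3.0^2 = 10000 / 9 = 1111.11 ≈ 1111 trees/ha

1111 trees/ha


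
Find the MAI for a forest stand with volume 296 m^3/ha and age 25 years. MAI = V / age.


MAI = 296 / 25 = 11.84 m^3/ha/yr

11.84 m^3/ha/yr


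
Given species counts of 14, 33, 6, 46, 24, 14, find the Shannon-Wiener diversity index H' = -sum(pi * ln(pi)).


Total N = 14 + 33 + 6 + 46 + 24 + 14 = 137
Per-species terms:
  p = 14/137 = 0.102190; ln(p) = -2.280921; p*ln(p) = 0.102190 * (-2.280921) = -0.233087
  p = 33/137 = 0.240876; ln(p) = -1.423473; p*ln(p) = 0.240876 * (-1.423473) = -0.342880
  p = 6/137 = 0.043796; ln(p) = -3.128213; p*ln(p) = 0.043796 * (-3.128213) = -0.137003
  p = 46/137 = 0.335766; ln(p) = -1.091341; p*ln(p) = 0.335766 * (-1.091341) = -0.366435
  p = 24/137 = 0.175182; ln(p) = -1.741930; p*ln(p) = 0.175182 * (-1.741930) = -0.305155
  p = 14/137 = 0.102190; ln(p) = -2.280921; p*ln(p) = 0.102190 * (-2.280921) = -0.233087
sum(p*ln(p)) = (-0.233087) + (-0.342880) + (-0.137003) + (-0.366435) + (-0.305155) + (-0.233087) = -1.617647
H' = -(-1.617647) = 1.617647 ≈ 1.6176

1.6176


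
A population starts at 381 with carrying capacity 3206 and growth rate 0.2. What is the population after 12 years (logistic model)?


(K - N0)/N0 = (3206 - 381)/381 = 2825/381 = 7.41470
r*t = 0.2 * 12 = 2.4; exp(-2.4) = 0.0907180
7.41470 * 0.0907180 = 0.672647
1 + 0.672647 = 1.67265
N = 3206 / 1.67265 = 1916.72 ≈ 1917

1917


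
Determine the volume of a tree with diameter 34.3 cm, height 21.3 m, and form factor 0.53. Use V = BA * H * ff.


(D/200)^2 = (34.3/200)^2 = 0.1715^2 = 0.02941225
BA = 3.141593 * 0.02941225 = 0.0924013 m^2
V = 0.0924013 * 21.3 * 0.53 = 1.04312 ≈ 1.043 m^3

1.043 m^3


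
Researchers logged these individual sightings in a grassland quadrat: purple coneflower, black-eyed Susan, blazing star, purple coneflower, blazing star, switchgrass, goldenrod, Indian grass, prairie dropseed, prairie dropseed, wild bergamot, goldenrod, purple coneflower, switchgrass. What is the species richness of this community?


Total individuals logged = 14
Distinct species (count of individuals): purple coneflower (3), black-eyed Susan (1), blazing star (2), switchgrass (2), goldenrod (2), Indian grass (1), prairie dropseed (2), wild bergamot (1)
Species richness = number of distinct species = 8

8


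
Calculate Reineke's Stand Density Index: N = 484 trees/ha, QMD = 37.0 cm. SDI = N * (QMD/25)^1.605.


QMD/25 = 37.0/25 = 1.48
(1.48)^1.605 = exp(1.605 * ln(1.48)) = exp(1.605 * 0.392042) = exp(0.629227) = 1.87616
SDI = 484 * 1.87616 = 908.061 ≈ 908

908


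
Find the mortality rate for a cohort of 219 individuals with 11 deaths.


Mortality rate = 11 / 219 = 0.050228 ≈ 0.0502

0.0502


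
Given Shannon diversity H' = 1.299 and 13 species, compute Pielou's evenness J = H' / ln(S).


ln(13) = 2.56495
J = H' / ln(S) = 1.299 / 2.56495 = 0.506443 ≈ 0.5064

0.5064


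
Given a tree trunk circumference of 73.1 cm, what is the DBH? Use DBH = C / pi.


DBH = C / pi = 73.1 / 3.141593 = 23.2685 ≈ 23.27 cm

23.27 cm


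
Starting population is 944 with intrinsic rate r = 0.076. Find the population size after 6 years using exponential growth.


r*t = 0.076 * 6 = 0.456
exp(0.456) = 1.57775
N = 944 * 1.57775 = 1489.40 ≈ 1489

1489


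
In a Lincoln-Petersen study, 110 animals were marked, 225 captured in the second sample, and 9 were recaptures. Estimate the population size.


N = M * C / R = 110 * 225 / 9 = 24750 / 9 = 2750

2750 individuals


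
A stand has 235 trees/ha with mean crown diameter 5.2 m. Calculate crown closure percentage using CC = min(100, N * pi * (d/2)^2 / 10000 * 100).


(d/2)^2 = (5.2/2)^2 = 2.6^2 = 6.76
Crown area = 3.141593 * 6.76 = 21.2372 m^2
N * area / 10000 * 100 = 235 * 21.2372 / 10000 * 100 = 49.9074
CC = min(100, 49.9074) = 49.9074 ≈ 49.9%

49.9%


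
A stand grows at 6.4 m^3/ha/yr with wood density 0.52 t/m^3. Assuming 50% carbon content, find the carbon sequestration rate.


C = 6.4 * 0.52 * 0.5 = 1.664 ≈ 1.66 t C/ha/yr

1.66 t C/ha/yr


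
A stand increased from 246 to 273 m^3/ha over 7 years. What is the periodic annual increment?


PAI = (V2 - V1) / period = (273 - 246) / 7 = 27 / 7 = 3.8571 ≈ 3.86 m^3/ha/yr

3.86 m^3/ha/yr


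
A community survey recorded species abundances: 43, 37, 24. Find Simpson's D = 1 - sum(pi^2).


Total N = 43 + 37 + 24 = 104
Per-species terms:
  p = 43/104 = 0.413462; p^2 = 0.413462^2 = 0.170951
  p = 37/104 = 0.355769; p^2 = 0.355769^2 = 0.126572
  p = 24/104 = 0.230769; p^2 = 0.230769^2 = 0.053254
sum(p^2) = 0.170951 + 0.126572 + 0.053254 = 0.350777
D = 1 - 0.350777 = 0.649223 ≈ 0.6492

0.6492


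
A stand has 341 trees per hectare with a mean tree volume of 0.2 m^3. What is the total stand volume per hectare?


V_stand = 341 * 0.2 = 68.2 m^3/ha

68.2 m^3/ha


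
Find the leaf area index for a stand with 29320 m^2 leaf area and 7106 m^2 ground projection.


LAI = 29320 / 7106 = 4.1261 ≈ 4.13

4.13


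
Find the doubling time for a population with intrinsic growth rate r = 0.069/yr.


td = ln(2) / 0.069 = 0.693147 / 0.069 = 10.0456 ≈ 10.0 years

10.0 years


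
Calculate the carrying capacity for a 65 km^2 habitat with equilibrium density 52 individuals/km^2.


K = 52 * 65 = 3380 individuals

3380 individuals


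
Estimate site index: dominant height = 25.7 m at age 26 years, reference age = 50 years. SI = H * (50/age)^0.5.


50/26 = 1.92308
(1.92308)^0.5 = 1.38675
SI = 25.7 * 1.38675 = 35.6395 ≈ 35.6 m

35.6 m


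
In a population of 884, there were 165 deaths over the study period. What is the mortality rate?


Mortality rate = 165 / 884 = 0.186652 ≈ 0.1867

0.1867


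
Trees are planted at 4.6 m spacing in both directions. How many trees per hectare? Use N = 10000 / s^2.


N = 10000 / 4.6^2 = 10000 / 21.16 = 472.590 ≈ 473 trees/ha

473 trees/ha


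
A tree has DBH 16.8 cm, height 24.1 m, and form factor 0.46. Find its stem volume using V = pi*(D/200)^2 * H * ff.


(D/200)^2 = (16.8/200)^2 = 0.084^2 = 0.007056
BA = 3.141593 * 0.007056 = 0.0221671 m^2
V = 0.0221671 * 24.1 * 0.46 = 0.245744 ≈ 0.246 m^3

0.246 m^3


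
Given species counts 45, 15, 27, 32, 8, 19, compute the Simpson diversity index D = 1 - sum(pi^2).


Total N = 45 + 15 + 27 + 32 + 8 + 19 = 146
Per-species terms:
  p = 45/146 = 0.308219; p^2 = 0.308219^2 = 0.094999
  p = 15/146 = 0.102740; p^2 = 0.102740^2 = 0.010556
  p = 27/146 = 0.184932; p^2 = 0.184932^2 = 0.034200
  p = 32/146 = 0.219178; p^2 = 0.219178^2 = 0.048039
  p = 8/146 = 0.054795; p^2 = 0.054795^2 = 0.003002
  p = 19/146 = 0.130137; p^2 = 0.130137^2 = 0.016936
sum(p^2) = 0.094999 + 0.010556 + 0.034200 + 0.048039 + 0.003002 + 0.016936 = 0.207732
D = 1 - 0.207732 = 0.792268 ≈ 0.7923

0.7923


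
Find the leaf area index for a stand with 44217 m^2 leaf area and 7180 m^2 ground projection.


LAI = 44217 / 7180 = 6.1584 ≈ 6.16

6.16


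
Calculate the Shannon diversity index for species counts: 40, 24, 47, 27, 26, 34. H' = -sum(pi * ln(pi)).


Total N = 40 + 24 + 47 + 27 + 26 + 34 = 198
Per-species terms:
  p = 40/198 = 0.202020; ln(p) = -1.599389; p*ln(p) = 0.202020 * (-1.599389) = -0.323109
  p = 24/198 = 0.121212; ln(p) = -2.110214; p*ln(p) = 0.121212 * (-2.110214) = -0.255783
  p = 47/198 = 0.237374; ln(p) = -1.438118; p*ln(p) = 0.237374 * (-1.438118) = -0.341372
  p = 27/198 = 0.136364; ln(p) = -1.992427; p*ln(p) = 0.136364 * (-1.992427) = -0.271695
  p = 26/198 = 0.131313; ln(p) = -2.030171; p*ln(p) = 0.131313 * (-2.030171) = -0.266588
  p = 34/198 = 0.171717; ln(p) = -1.761908; p*ln(p) = 0.171717 * (-1.761908) = -0.302550
sum(p*ln(p)) = (-0.323109) + (-0.255783) + (-0.341372) + (-0.271695) + (-0.266588) + (-0.302550) = -1.761097
H' = -(-1.761097) = 1.761097 ≈ 1.7611

1.7611


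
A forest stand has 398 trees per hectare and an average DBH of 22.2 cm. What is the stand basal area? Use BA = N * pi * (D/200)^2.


(D/200)^2 = (22.2/200)^2 = 0.111^2 = 0.012321
Individual BA = 3.141593 * 0.012321 = 0.0387076 m^2
Stand BA = 398 * 0.0387076 = 15.4056 ≈ 15.41 m^2/ha

15.41 m^2/ha


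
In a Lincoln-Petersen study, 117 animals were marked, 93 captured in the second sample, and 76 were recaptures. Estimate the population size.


N = M * C / R = 117 * 93 / 76 = 10881 / 76 = 143.17 ≈ 143

143 individuals


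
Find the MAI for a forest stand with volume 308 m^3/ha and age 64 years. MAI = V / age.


MAI = 308 / 64 = 4.8125 ≈ 4.81 m^3/ha/yr

4.81 m^3/ha/yr


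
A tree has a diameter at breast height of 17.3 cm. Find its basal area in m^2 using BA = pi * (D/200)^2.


D/200 = 17.3/200 = 0.0865 m
(D/200)^2 = 0.0865^2 = 0.00748225
BA = 3.141593 * 0.00748225 = 0.0235062 ≈ 0.0235 m^2

0.0235 m^2


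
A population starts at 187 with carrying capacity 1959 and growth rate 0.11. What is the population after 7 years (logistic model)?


(K - N0)/N0 = (1959 - 187)/187 = 1772/187 = 9.47594
r*t = 0.11 * 7 = 0.77; exp(-0.77) = 0.463013
9.47594 * 0.463013 = 4.38748
1 + 4.38748 = 5.38748
N = 1959 / 5.38748 = 363.621 ≈ 364

364


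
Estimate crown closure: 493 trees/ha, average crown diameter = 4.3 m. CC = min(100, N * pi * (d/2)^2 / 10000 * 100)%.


(d/2)^2 = (4.3/2)^2 = 2.15^2 = 4.6225
Crown area = 3.141593 * 4.6225 = 14.5220 m^2
N * area / 10000 * 100 = 493 * 14.5220 / 10000 * 100 = 71.5935
CC = min(100, 71.5935) = 71.5935 ≈ 71.6%

71.6%


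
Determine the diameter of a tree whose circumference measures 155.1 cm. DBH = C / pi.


DBH = C / pi = 155.1 / 3.141593 = 49.3699 ≈ 49.37 cm

49.37 cm


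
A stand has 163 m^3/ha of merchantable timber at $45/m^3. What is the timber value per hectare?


Value = 163 * 45 = $7335/ha

$7335/ha


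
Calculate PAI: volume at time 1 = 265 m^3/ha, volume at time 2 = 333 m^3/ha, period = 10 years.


PAI = (V2 - V1) / period = (333 - 265) / 10 = 68 / 10 = 6.80 m^3/ha/yr

6.80 m^3/ha/yr


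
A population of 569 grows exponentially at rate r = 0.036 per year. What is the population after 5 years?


r*t = 0.036 * 5 = 0.18
exp(0.18) = 1.19722
N = 569 * 1.19722 = 681.218 ≈ 681

681


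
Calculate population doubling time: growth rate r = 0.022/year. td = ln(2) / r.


td = ln(2) / 0.022 = 0.693147 / 0.022 = 31.5067 ≈ 31.5 years

31.5 years


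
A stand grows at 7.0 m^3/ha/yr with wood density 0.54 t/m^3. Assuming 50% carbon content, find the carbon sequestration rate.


C = 7.0 * 0.54 * 0.5 = 1.89 t C/ha/yr

1.89 t C/ha/yr


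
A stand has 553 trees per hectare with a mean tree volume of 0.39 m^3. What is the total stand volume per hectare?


V_stand = 553 * 0.39 = 215.67 ≈ 215.7 m^3/ha

215.7 m^3/ha


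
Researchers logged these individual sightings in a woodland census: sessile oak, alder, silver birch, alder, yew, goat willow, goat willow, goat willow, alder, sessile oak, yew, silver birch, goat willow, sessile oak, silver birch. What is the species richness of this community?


Total individuals logged = 15
Distinct species (count of individuals): sessile oak (3), alder (3), silver birch (3), yew (2), goat willow (4)
Species richness = number of distinct species = 5

5


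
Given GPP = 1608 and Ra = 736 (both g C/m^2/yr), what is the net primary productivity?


NPP = GPP - Ra = 1608 - 736 = 872 g C/m^2/yr

872 g C/m^2/yr


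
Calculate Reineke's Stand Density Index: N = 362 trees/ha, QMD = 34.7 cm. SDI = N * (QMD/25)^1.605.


QMD/25 = 34.7/25 = 1.388
(1.388)^1.605 = exp(1.605 * ln(1.388)) = exp(1.605 * 0.327864) = exp(0.526222) = 1.69253
SDI = 362 * 1.69253 = 612.696 ≈ 613

613


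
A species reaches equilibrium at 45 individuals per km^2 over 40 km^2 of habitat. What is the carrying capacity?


K = 45 * 40 = 1800 individuals

1800 individuals


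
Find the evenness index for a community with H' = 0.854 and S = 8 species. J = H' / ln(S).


ln(8) = 2.07944
J = H' / ln(S) = 0.854 / 2.07944 = 0.410687 ≈ 0.4107

0.4107


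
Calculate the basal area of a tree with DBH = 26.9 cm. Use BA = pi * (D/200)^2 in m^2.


D/200 = 26.9/200 = 0.1345 m
(D/200)^2 = 0.1345^2 = 0.01809025
BA = 3.141593 * 0.01809025 = 0.0568322 ≈ 0.0568 m^2

0.0568 m^2


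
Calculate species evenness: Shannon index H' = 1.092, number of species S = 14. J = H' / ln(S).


ln(14) = 2.63906
J = H' / ln(S) = 1.092 / 2.63906 = 0.413784 ≈ 0.4138

0.4138


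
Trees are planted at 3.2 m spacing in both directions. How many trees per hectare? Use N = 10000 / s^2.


N = 10000 / 3.2^2 = 10000 / 10.24 = 976.563 ≈ 977 trees/ha

977 trees/ha


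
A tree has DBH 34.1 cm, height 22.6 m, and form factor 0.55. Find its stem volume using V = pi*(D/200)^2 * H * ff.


(D/200)^2 = (34.1/200)^2 = 0.1705^2 = 0.02907025
BA = 3.141593 * 0.02907025 = 0.0913269 m^2
V = 0.0913269 * 22.6 * 0.55 = 1.13519 ≈ 1.135 m^3

1.135 m^3


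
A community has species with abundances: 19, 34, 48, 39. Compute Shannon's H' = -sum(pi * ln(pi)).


Total N = 19 + 34 + 48 + 39 = 140
Per-species terms:
  p = 19/140 = 0.135714; ln(p) = -1.997206; p*ln(p) = 0.135714 * (-1.997206) = -0.271049
  p = 34/140 = 0.242857; ln(p) = -1.415282; p*ln(p) = 0.242857 * (-1.415282) = -0.343711
  p = 48/140 = 0.342857; ln(p) = -1.070442; p*ln(p) = 0.342857 * (-1.070442) = -0.367009
  p = 39/140 = 0.278571; ln(p) = -1.278082; p*ln(p) = 0.278571 * (-1.278082) = -0.356037
sum(p*ln(p)) = (-0.271049) + (-0.343711) + (-0.367009) + (-0.356037) = -1.337806
H' = -(-1.337806) = 1.337806 ≈ 1.3378

1.3378


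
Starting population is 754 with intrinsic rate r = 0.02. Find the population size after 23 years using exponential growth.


r*t = 0.02 * 23 = 0.46
exp(0.46) = 1.58407
N = 754 * 1.58407 = 1194.39 ≈ 1194

1194


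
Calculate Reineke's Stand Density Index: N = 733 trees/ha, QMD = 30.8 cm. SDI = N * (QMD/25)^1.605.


QMD/25 = 30.8/25 = 1.232
(1.232)^1.605 = exp(1.605 * ln(1.232)) = exp(1.605 * 0.208639) = exp(0.334866) = 1.39775
SDI = 733 * 1.39775 = 1024.55 ≈ 1025

1025


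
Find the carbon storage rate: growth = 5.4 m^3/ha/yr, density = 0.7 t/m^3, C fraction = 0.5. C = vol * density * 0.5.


C = 5.4 * 0.7 * 0.5 = 1.89 t C/ha/yr

1.89 t C/ha/yr


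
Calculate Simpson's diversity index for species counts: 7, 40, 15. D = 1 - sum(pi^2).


Total N = 7 + 40 + 15 = 62
Per-species terms:
  p = 7/62 = 0.112903; p^2 = 0.112903^2 = 0.012747
  p = 40/62 = 0.645161; p^2 = 0.645161^2 = 0.416233
  p = 15/62 = 0.241935; p^2 = 0.241935^2 = 0.058533
sum(p^2) = 0.012747 + 0.416233 + 0.058533 = 0.487513
D = 1 - 0.487513 = 0.512487 ≈ 0.5125

0.5125


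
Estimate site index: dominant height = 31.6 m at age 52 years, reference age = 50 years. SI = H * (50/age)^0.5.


50/52 = 0.961538
(0.961538)^0.5 = 0.980580
SI = 31.6 * 0.980580 = 30.9863 ≈ 31.0 m

31.0 m


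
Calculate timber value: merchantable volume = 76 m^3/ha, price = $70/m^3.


Value = 76 * 70 = $5320/ha

$5320/ha


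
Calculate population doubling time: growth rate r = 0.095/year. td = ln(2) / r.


td = ln(2) / 0.095 = 0.693147 / 0.095 = 7.29628 ≈ 7.3 years

7.3 years


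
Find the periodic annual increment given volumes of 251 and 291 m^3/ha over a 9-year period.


PAI = (V2 - V1) / period = (291 - 251) / 9 = 40 / 9 = 4.4444 ≈ 4.44 m^3/ha/yr

4.44 m^3/ha/yr


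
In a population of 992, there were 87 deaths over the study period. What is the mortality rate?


Mortality rate = 87 / 992 = 0.087702 ≈ 0.0877

0.0877


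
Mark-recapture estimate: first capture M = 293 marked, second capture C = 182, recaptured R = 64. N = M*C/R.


N = M * C / R = 293 * 182 / 64 = 53326 / 64 = 833.22 ≈ 833

833 individuals


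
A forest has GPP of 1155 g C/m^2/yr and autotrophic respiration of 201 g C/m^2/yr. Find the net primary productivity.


NPP = GPP - Ra = 1155 - 201 = 954 g C/m^2/yr

954 g C/m^2/yr


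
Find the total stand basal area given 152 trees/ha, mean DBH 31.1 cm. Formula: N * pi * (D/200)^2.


(D/200)^2 = (31.1/200)^2 = 0.1555^2 = 0.02418025
Individual BA = 3.141593 * 0.02418025 = 0.0759645 m^2
Stand BA = 152 * 0.0759645 = 11.5466 ≈ 11.55 m^2/ha

11.55 m^2/ha


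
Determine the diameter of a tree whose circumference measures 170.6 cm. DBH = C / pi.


DBH = C / pi = 170.6 / 3.141593 = 54.3037 ≈ 54.30 cm

54.30 cm


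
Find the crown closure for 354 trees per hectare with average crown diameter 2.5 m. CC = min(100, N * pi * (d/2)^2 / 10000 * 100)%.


(d/2)^2 = (2.5/2)^2 = 1.25^2 = 1.5625
Crown area = 3.141593 * 1.5625 = 4.90874 m^2
N * area / 10000 * 100 = 354 * 4.90874 / 10000 * 100 = 17.3769
CC = min(100, 17.3769) = 17.3769 ≈ 17.4%

17.4%


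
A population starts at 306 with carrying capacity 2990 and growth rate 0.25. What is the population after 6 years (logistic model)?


(K - N0)/N0 = (2990 - 306)/306 = 2684/306 = 8.77124
r*t = 0.25 * 6 = 1.5; exp(-1.5) = 0.223130
8.77124 * 0.223130 = 1.95713
1 + 1.95713 = 2.95713
N = 2990 / 2.95713 = 1011.12 ≈ 1011

1011


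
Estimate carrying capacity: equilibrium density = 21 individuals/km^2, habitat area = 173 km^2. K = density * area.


K = 21 * 173 = 3633 individuals

3633 individuals


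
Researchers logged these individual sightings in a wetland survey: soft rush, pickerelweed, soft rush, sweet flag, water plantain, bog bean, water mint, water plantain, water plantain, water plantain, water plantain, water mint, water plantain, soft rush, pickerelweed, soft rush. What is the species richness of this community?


Total individuals logged = 16
Distinct species (count of individuals): soft rush (4), pickerelweed (2), sweet flag (1), water plantain (6), bog bean (1), water mint (2)
Species richness = number of distinct species = 6

6


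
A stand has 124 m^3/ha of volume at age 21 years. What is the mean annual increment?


MAI = 124 / 21 = 5.9048 ≈ 5.90 m^3/ha/yr

5.90 m^3/ha/yr


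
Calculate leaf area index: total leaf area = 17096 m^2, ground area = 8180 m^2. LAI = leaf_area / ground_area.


LAI = 17096 / 8180 = 2.0900 ≈ 2.09

2.09


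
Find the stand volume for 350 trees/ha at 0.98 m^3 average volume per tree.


V_stand = 350 * 0.98 = 343.0 m^3/ha

343.0 m^3/ha


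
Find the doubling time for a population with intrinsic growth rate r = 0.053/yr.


td = ln(2) / 0.053 = 0.693147 / 0.053 = 13.0782 ≈ 13.1 years

13.1 years


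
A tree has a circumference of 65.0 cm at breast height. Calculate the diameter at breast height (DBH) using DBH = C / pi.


DBH = C / pi = 65.0 / 3.141593 = 20.6901 ≈ 20.69 cm

20.69 cm


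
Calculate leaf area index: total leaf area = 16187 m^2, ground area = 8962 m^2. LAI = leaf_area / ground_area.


LAI = 16187 / 8962 = 1.8062 ≈ 1.81

1.81


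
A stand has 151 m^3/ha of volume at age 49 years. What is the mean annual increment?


MAI = 151 / 49 = 3.0816 ≈ 3.08 m^3/ha/yr

3.08 m^3/ha/yr


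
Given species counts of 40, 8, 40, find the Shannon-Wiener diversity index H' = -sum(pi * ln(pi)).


Total N = 40 + 8 + 40 = 88
Per-species terms:
  p = 40/88 = 0.454545; ln(p) = -0.788458; p*ln(p) = 0.454545 * (-0.788458) = -0.358390
  p = 8/88 = 0.090909; ln(p) = -2.397896; p*ln(p) = 0.090909 * (-2.397896) = -0.217990
  p = 40/88 = 0.454545; ln(p) = -0.788458; p*ln(p) = 0.454545 * (-0.788458) = -0.358390
sum(p*ln(p)) = (-0.358390) + (-0.217990) + (-0.358390) = -0.934770
H' = -(-0.934770) = 0.934770 ≈ 0.9348

0.9348


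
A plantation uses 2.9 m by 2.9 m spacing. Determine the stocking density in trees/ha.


N = 10000 / 2.9^2 = 10000 / 8.41 = 1189.06 ≈ 1189 trees/ha

1189 trees/ha


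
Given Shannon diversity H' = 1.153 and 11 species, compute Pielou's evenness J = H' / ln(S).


ln(11) = 2.39790
J = H' / ln(S) = 1.153 / 2.39790 = 0.480837 ≈ 0.4808

0.4808


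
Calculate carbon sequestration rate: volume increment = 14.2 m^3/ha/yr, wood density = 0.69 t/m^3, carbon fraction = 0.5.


C = 14.2 * 0.69 * 0.5 = 4.899 ≈ 4.90 t C/ha/yr

4.90 t C/ha/yr


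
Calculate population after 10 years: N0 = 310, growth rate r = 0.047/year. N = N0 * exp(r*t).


r*t = 0.047 * 10 = 0.47
exp(0.47) = 1.59999
N = 310 * 1.59999 = 495.997 ≈ 496

496


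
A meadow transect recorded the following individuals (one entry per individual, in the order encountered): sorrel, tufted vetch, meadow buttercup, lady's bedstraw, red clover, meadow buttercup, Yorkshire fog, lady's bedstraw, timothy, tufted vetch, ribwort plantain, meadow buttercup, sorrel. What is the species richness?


Total individuals logged = 13
Distinct species (count of individuals): sorrel (2), tufted vetch (2), meadow buttercup (3), lady's bedstraw (2), red clover (1), Yorkshire fog (1), timothy (1), ribwort plantain (1)
Species richness = number of distinct species = 8

8


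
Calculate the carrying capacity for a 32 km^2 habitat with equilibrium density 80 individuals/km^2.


K = 80 * 32 = 2560 individuals

2560 individuals


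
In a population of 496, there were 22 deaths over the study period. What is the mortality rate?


Mortality rate = 22 / 496 = 0.044355 ≈ 0.0444

0.0444


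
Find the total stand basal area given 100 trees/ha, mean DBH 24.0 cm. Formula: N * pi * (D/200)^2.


(D/200)^2 = (24.0/200)^2 = 0.12^2 = 0.0144
Individual BA = 3.141593 * 0.0144 = 0.0452389 m^2
Stand BA = 100 * 0.0452389 = 4.52389 ≈ 4.52 m^2/ha

4.52 m^2/ha


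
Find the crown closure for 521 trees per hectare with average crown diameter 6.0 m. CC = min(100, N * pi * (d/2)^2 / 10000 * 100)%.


(d/2)^2 = (6.0/2)^2 = 3^2 = 9
Crown area = 3.141593 * 9 = 28.2743 m^2
N * area / 10000 * 100 = 521 * 28.2743 / 10000 * 100 = 147.309
CC = min(100, 147.309) = 100%

100%


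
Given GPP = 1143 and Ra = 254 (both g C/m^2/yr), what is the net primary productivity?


NPP = GPP - Ra = 1143 - 254 = 889 g C/m^2/yr

889 g C/m^2/yr


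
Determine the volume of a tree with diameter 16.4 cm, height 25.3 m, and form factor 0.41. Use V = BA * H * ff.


(D/200)^2 = (16.4/200)^2 = 0.082^2 = 0.006724
BA = 3.141593 * 0.006724 = 0.0211241 m^2
V = 0.0211241 * 25.3 * 0.41 = 0.219120 ≈ 0.219 m^3

0.219 m^3


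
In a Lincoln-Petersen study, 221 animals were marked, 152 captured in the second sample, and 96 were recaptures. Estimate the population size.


N = M * C / R = 221 * 152 / 96 = 33592 / 96 = 349.92 ≈ 350

350 individuals


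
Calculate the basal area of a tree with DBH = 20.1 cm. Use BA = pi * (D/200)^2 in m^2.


D/200 = 20.1/200 = 0.1005 m
(D/200)^2 = 0.1005^2 = 0.01010025
BA = 3.141593 * 0.01010025 = 0.0317309 ≈ 0.0317 m^2

0.0317 m^2


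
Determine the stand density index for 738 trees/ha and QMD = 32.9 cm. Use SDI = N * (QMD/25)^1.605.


QMD/25 = 32.9/25 = 1.316
(1.316)^1.605 = exp(1.605 * ln(1.316)) = exp(1.605 * 0.274597) = exp(0.440728) = 1.55384
SDI = 738 * 1.55384 = 1146.73 ≈ 1147

1147


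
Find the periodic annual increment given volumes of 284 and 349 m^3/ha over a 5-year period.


PAI = (V2 - V1) / period = (349 - 284) / 5 = 65 / 5 = 13.00 m^3/ha/yr

13.00 m^3/ha/yr


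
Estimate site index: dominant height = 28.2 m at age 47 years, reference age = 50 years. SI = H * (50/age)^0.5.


50/47 = 1.06383
(1.06383)^0.5 = 1.03142
SI = 28.2 * 1.03142 = 29.0860 ≈ 29.1 m

29.1 m


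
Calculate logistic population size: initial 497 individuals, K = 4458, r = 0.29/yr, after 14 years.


(K - N0)/N0 = (4458 - 497)/497 = 3961/497 = 7.96982
r*t = 0.29 * 14 = 4.06; exp(-4.06) = 0.0172490
7.96982 * 0.0172490 = 0.137471
1 + 0.137471 = 1.13747
N = 4458 / 1.13747 = 3919.22 ≈ 3919

3919


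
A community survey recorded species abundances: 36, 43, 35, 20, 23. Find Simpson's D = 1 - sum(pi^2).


Total N = 36 + 43 + 35 + 20 + 23 = 157
Per-species terms:
  p = 36/157 = 0.229299; p^2 = 0.229299^2 = 0.052578
  p = 43/157 = 0.273885; p^2 = 0.273885^2 = 0.075013
  p = 35/157 = 0.222930; p^2 = 0.222930^2 = 0.049698
  p = 20/157 = 0.127389; p^2 = 0.127389^2 = 0.016228
  p = 23/157 = 0.146497; p^2 = 0.146497^2 = 0.021461
sum(p^2) = 0.052578 + 0.075013 + 0.049698 + 0.016228 + 0.021461 = 0.214978
D = 1 - 0.214978 = 0.785022 ≈ 0.7850

0.7850


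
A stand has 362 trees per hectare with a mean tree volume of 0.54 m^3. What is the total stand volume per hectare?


V_stand = 362 * 0.54 = 195.48 ≈ 195.5 m^3/ha

195.5 m^3/ha


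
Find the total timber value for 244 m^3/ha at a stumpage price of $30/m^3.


Value = 244 * 30 = $7320/ha

$7320/ha


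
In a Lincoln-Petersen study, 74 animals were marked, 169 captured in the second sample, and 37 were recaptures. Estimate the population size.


N = M * C / R = 74 * 169 / 37 = 12506 / 37 = 338

338 individuals


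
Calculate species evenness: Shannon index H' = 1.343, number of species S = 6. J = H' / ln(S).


ln(6) = 1.79176
J = H' / ln(S) = 1.343 / 1.79176 = 0.749542 ≈ 0.7495

0.7495


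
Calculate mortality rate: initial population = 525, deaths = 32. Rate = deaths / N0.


Mortality rate = 32 / 525 = 0.060952 ≈ 0.0610

0.0610


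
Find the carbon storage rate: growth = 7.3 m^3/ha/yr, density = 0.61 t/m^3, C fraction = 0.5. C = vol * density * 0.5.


C = 7.3 * 0.61 * 0.5 = 2.2265 ≈ 2.23 t C/ha/yr

2.23 t C/ha/yr


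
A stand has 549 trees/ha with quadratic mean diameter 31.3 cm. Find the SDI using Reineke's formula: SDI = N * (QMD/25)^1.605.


QMD/25 = 31.3/25 = 1.252
(1.252)^1.605 = exp(1.605 * ln(1.252)) = exp(1.605 * 0.224742) = exp(0.360711) = 1.43435
SDI = 549 * 1.43435 = 787.458 ≈ 787

787


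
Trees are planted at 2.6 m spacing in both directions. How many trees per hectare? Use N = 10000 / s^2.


N = 10000 / 2.6^2 = 10000 / 6.76 = 1479.29 ≈ 1479 trees/ha

1479 trees/ha


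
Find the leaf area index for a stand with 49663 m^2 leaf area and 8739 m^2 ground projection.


LAI = 49663 / 8739 = 5.6829 ≈ 5.68

5.68


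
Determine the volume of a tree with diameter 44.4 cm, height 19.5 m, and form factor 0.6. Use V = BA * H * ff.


(D/200)^2 = (44.4/200)^2 = 0.222^2 = 0.049284
BA = 3.141593 * 0.049284 = 0.154830 m^2
V = 0.154830 * 19.5 * 0.6 = 1.81151 ≈ 1.812 m^3

1.812 m^3


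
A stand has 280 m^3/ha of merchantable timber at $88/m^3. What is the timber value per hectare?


Value = 280 * 88 = $24640/ha

$24640/ha


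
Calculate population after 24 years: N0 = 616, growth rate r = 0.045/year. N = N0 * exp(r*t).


r*t = 0.045 * 24 = 1.08
exp(1.08) = 2.94468
N = 616 * 2.94468 = 1813.92 ≈ 1814

1814


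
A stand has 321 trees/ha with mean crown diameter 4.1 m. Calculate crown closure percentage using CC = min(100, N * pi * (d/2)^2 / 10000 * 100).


(d/2)^2 = (4.1/2)^2 = 2.05^2 = 4.2025
Crown area = 3.141593 * 4.2025 = 13.2025 m^2
N * area / 10000 * 100 = 321 * 13.2025 / 10000 * 100 = 42.3800
CC = min(100, 42.3800) = 42.3800 ≈ 42.4%

42.4%


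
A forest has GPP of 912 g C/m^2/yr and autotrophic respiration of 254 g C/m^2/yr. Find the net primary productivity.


NPP = GPP - Ra = 912 - 254 = 658 g C/m^2/yr

658 g C/m^2/yr


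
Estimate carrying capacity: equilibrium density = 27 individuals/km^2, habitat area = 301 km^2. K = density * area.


K = 27 * 301 = 8127 individuals

8127 individuals


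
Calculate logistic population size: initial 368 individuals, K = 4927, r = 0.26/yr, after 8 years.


(K - N0)/N0 = (4927 - 368)/368 = 4559/368 = 12.3886
r*t = 0.26 * 8 = 2.08; exp(-2.08) = 0.124930
12.3886 * 0.124930 = 1.54771
1 + 1.54771 = 2.54771
N = 4927 / 2.54771 = 1933.89 ≈ 1934

1934


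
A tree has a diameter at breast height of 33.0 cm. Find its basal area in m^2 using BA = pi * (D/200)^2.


D/200 = 33.0/200 = 0.165 m
(D/200)^2 = 0.165^2 = 0.027225
BA = 3.141593 * 0.027225 = 0.0855299 ≈ 0.0855 m^2

0.0855 m^2


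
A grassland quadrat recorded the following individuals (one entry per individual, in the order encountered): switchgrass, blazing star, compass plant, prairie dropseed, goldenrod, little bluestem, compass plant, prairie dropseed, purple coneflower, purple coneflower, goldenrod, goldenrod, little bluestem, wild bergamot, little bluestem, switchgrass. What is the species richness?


Total individuals logged = 16
Distinct species (count of individuals): switchgrass (2), blazing star (1), compass plant (2), prairie dropseed (2), goldenrod (3), little bluestem (3), purple coneflower (2), wild bergamot (1)
Species richness = number of distinct species = 8

8


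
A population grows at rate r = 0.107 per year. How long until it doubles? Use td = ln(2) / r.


td = ln(2) / 0.107 = 0.693147 / 0.107 = 6.47801 ≈ 6.5 years

6.5 years


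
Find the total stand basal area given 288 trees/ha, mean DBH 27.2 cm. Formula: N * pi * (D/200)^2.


(D/200)^2 = (27.2/200)^2 = 0.136^2 = 0.018496
Individual BA = 3.141593 * 0.018496 = 0.0581069 m^2
Stand BA = 288 * 0.0581069 = 16.7348 ≈ 16.73 m^2/ha

16.73 m^2/ha


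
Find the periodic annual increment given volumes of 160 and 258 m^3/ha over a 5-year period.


PAI = (V2 - V1) / period = (258 - 160) / 5 = 98 / 5 = 19.60 m^3/ha/yr

19.60 m^3/ha/yr


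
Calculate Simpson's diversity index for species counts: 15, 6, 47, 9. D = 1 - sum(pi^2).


Total N = 15 + 6 + 47 + 9 = 77
Per-species terms:
  p = 15/77 = 0.194805; p^2 = 0.194805^2 = 0.037949
  p = 6/77 = 0.077922; p^2 = 0.077922^2 = 0.006072
  p = 47/77 = 0.610390; p^2 = 0.610390^2 = 0.372576
  p = 9/77 = 0.116883; p^2 = 0.116883^2 = 0.013662
sum(p^2) = 0.037949 + 0.006072 + 0.372576 + 0.013662 = 0.430259
D = 1 - 0.430259 = 0.569741 ≈ 0.5697

0.5697


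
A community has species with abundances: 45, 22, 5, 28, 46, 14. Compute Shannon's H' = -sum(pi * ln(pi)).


Total N = 45 + 22 + 5 + 28 + 46 + 14 = 160
Per-species terms:
  p = 45/160 = 0.281250; ln(p) = -1.268511; p*ln(p) = 0.281250 * (-1.268511) = -0.356769
  p = 22/160 = 0.137500; ln(p) = -1.984131; p*ln(p) = 0.137500 * (-1.984131) = -0.272818
  p = 5/160 = 0.031250; ln(p) = -3.465736; p*ln(p) = 0.031250 * (-3.465736) = -0.108304
  p = 28/160 = 0.175000; ln(p) = -1.742969; p*ln(p) = 0.175000 * (-1.742969) = -0.305020
  p = 46/160 = 0.287500; ln(p) = -1.246532; p*ln(p) = 0.287500 * (-1.246532) = -0.358378
  p = 14/160 = 0.087500; ln(p) = -2.436116; p*ln(p) = 0.087500 * (-2.436116) = -0.213160
sum(p*ln(p)) = (-0.356769) + (-0.272818) + (-0.108304) + (-0.305020) + (-0.358378) + (-0.213160) = -1.614449
H' = -(-1.614449) = 1.614449 ≈ 1.6144

1.6144


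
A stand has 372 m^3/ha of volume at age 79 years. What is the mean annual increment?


MAI = 372 / 79 = 4.7089 ≈ 4.71 m^3/ha/yr

4.71 m^3/ha/yr


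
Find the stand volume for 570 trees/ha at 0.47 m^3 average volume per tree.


V_stand = 570 * 0.47 = 267.9 m^3/ha

267.9 m^3/ha


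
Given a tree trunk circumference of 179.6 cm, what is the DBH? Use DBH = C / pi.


DBH = C / pi = 179.6 / 3.141593 = 57.1684 ≈ 57.17 cm

57.17 cm


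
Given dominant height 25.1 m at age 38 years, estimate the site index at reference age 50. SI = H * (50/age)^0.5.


50/38 = 1.31579
(1.31579)^0.5 = 1.14708
SI = 25.1 * 1.14708 = 28.7917 ≈ 28.8 m

28.8 m


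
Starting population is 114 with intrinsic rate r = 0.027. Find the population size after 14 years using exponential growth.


r*t = 0.027 * 14 = 0.378
exp(0.378) = 1.45936
N = 114 * 1.45936 = 166.367 ≈ 166

166


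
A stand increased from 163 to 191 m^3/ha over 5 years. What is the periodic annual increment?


PAI = (V2 - V1) / period = (191 - 163) / 5 = 28 / 5 = 5.60 m^3/ha/yr

5.60 m^3/ha/yr


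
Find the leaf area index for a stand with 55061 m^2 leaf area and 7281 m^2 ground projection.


LAI = 55061 / 7281 = 7.5623 ≈ 7.56

7.56


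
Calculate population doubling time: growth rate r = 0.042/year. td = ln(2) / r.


td = ln(2) / 0.042 = 0.693147 / 0.042 = 16.5035 ≈ 16.5 years

16.5 years


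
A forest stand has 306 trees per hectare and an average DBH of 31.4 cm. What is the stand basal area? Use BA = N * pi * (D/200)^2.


(D/200)^2 = (31.4/200)^2 = 0.157^2 = 0.024649
Individual BA = 3.141593 * 0.024649 = 0.0774371 m^2
Stand BA = 306 * 0.0774371 = 23.6958 ≈ 23.70 m^2/ha

23.70 m^2/ha


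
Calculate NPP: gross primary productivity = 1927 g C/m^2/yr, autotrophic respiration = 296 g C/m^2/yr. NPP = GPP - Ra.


NPP = GPP - Ra = 1927 - 296 = 1631 g C/m^2/yr

1631 g C/m^2/yr


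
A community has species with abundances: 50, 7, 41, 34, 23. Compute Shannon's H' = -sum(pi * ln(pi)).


Total N = 50 + 7 + 41 + 34 + 23 = 155
Per-species terms:
  p = 50/155 = 0.322581; ln(p) = -1.131401; p*ln(p) = 0.322581 * (-1.131401) = -0.364968
  p = 7/155 = 0.045161; ln(p) = -3.097521; p*ln(p) = 0.045161 * (-3.097521) = -0.139887
  p = 41/155 = 0.264516; ln(p) = -1.329854; p*ln(p) = 0.264516 * (-1.329854) = -0.351768
  p = 34/155 = 0.219355; ln(p) = -1.517064; p*ln(p) = 0.219355 * (-1.517064) = -0.332776
  p = 23/155 = 0.148387; ln(p) = -1.907932; p*ln(p) = 0.148387 * (-1.907932) = -0.283112
sum(p*ln(p)) = (-0.364968) + (-0.139887) + (-0.351768) + (-0.332776) + (-0.283112) = -1.472511
H' = -(-1.472511) = 1.472511 ≈ 1.4725

1.4725


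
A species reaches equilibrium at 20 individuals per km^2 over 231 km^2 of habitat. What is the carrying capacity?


K = 20 * 231 = 4620 individuals

4620 individuals


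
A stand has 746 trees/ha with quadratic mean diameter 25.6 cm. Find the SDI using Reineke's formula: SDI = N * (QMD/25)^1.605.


QMD/25 = 25.6/25 = 1.024
(1.024)^1.605 = exp(1.605 * ln(1.024)) = exp(1.605 * 0.0237165) = exp(0.0380650) = 1.03880
SDI = 746 * 1.03880 = 774.945 ≈ 775

775


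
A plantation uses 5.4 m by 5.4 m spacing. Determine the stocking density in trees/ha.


N = 10000 / 5.4^2 = 10000 / 29.16 = 342.936 ≈ 343 trees/ha

343 trees/ha


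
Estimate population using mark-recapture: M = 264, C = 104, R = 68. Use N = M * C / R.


N = M * C / R = 264 * 104 / 68 = 27456 / 68 = 403.76 ≈ 404

404 individuals


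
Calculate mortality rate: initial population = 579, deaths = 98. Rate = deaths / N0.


Mortality rate = 98 / 579 = 0.169257 ≈ 0.1693

0.1693


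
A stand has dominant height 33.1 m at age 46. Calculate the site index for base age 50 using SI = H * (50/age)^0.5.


50/46 = 1.08696
(1.08696)^0.5 = 1.04257
SI = 33.1 * 1.04257 = 34.5091 ≈ 34.5 m

34.5 m


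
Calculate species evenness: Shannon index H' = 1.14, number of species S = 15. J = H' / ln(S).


ln(15) = 2.70805
J = H' / ln(S) = 1.14 / 2.70805 = 0.420967 ≈ 0.4210

0.4210


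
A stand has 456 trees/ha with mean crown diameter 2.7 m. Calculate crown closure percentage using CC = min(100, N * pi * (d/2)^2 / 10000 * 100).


(d/2)^2 = (2.7/2)^2 = 1.35^2 = 1.8225
Crown area = 3.141593 * 1.8225 = 5.72555 m^2
N * area / 10000 * 100 = 456 * 5.72555 / 10000 * 100 = 26.1085
CC = min(100, 26.1085) = 26.1085 ≈ 26.1%

26.1%


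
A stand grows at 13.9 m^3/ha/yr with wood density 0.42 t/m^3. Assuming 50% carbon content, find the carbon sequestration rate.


C = 13.9 * 0.42 * 0.5 = 2.919 ≈ 2.92 t C/ha/yr

2.92 t C/ha/yr


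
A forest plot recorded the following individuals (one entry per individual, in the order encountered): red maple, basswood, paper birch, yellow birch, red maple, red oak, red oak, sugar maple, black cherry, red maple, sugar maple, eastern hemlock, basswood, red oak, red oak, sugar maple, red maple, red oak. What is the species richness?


Total individuals logged = 18
Distinct species (count of individuals): red maple (4), basswood (2), paper birch (1), yellow birch (1), red oak (5), sugar maple (3), black cherry (1), eastern hemlock (1)
Species richness = number of distinct species = 8

8


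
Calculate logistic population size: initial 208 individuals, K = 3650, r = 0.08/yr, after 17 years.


(K - N0)/N0 = (3650 - 208)/208 = 3442/208 = 16.5481
r*t = 0.08 * 17 = 1.36; exp(-1.36) = 0.256661
16.5481 * 0.256661 = 4.24725
1 + 4.24725 = 5.24725
N = 3650 / 5.24725 = 695.602 ≈ 696

696
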